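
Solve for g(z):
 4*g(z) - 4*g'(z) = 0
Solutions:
 g(z) = C1*exp(z)


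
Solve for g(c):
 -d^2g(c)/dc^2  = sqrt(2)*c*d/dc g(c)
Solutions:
 g(c) = C1 + C2*erf(2^(3/4)*c/2)


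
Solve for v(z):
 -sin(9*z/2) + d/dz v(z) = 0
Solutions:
 v(z) = C1 - 2*cos(9*z/2)/9


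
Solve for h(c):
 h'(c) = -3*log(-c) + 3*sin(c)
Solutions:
 h(c) = C1 - 3*c*log(-c) + 3*c - 3*cos(c)


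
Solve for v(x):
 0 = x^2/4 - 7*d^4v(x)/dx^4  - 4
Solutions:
 v(x) = C1 + C2*x + C3*x^2 + C4*x^3 + x^6/10080 - x^4/42


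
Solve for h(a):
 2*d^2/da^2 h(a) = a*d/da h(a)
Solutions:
 h(a) = C1 + C2*erfi(a/2)


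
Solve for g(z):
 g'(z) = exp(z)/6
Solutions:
 g(z) = C1 + exp(z)/6


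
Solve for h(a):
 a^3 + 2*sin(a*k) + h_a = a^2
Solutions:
 h(a) = C1 - a^4/4 + a^3/3 + 2*cos(a*k)/k


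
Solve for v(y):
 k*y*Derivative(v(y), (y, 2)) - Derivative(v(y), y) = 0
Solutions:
 v(y) = C1 + y^(((re(k) + 1)*re(k) + im(k)^2)/(re(k)^2 + im(k)^2))*(C2*sin(log(y)*Abs(im(k))/(re(k)^2 + im(k)^2)) + C3*cos(log(y)*im(k)/(re(k)^2 + im(k)^2)))


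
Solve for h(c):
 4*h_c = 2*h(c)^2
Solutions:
 h(c) = -2/(C1 + c)


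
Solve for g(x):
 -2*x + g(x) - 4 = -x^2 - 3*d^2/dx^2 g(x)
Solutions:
 g(x) = C1*sin(sqrt(3)*x/3) + C2*cos(sqrt(3)*x/3) - x^2 + 2*x + 10


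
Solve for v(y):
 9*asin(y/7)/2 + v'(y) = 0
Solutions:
 v(y) = C1 - 9*y*asin(y/7)/2 - 9*sqrt(49 - y^2)/2


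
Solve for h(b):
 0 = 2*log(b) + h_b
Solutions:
 h(b) = C1 - 2*b*log(b) + 2*b


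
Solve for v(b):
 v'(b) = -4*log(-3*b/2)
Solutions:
 v(b) = C1 - 4*b*log(-b) + 4*b*(-log(3) + log(2) + 1)


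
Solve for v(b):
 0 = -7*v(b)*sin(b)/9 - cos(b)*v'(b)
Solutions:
 v(b) = C1*cos(b)^(7/9)


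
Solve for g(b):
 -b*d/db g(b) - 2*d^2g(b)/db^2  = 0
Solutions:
 g(b) = C1 + C2*erf(b/2)


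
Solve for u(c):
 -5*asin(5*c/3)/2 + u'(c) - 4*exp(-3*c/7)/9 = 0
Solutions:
 u(c) = C1 + 5*c*asin(5*c/3)/2 + sqrt(9 - 25*c^2)/2 - 28*exp(-3*c/7)/27


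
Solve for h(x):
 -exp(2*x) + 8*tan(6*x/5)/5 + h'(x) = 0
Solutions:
 h(x) = C1 + exp(2*x)/2 + 4*log(cos(6*x/5))/3


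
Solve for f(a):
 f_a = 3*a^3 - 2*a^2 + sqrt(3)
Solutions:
 f(a) = C1 + 3*a^4/4 - 2*a^3/3 + sqrt(3)*a


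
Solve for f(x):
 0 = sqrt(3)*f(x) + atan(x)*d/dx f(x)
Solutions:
 f(x) = C1*exp(-sqrt(3)*Integral(1/atan(x), x))


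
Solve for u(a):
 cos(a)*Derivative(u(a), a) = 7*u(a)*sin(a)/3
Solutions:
 u(a) = C1/cos(a)^(7/3)


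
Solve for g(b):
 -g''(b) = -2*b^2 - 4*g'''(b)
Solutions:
 g(b) = C1 + C2*b + C3*exp(b/4) + b^4/6 + 8*b^3/3 + 32*b^2


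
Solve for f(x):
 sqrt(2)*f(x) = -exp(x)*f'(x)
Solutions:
 f(x) = C1*exp(sqrt(2)*exp(-x))


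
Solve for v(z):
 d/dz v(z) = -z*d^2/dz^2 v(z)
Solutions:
 v(z) = C1 + C2*log(z)


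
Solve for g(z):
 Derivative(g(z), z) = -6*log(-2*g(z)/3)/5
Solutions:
 5*Integral(1/(log(-_y) - log(3) + log(2)), (_y, g(z)))/6 = C1 - z


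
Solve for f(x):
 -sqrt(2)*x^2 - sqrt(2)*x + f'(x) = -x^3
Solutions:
 f(x) = C1 - x^4/4 + sqrt(2)*x^3/3 + sqrt(2)*x^2/2


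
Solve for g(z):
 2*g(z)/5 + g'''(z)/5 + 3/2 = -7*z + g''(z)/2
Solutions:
 g(z) = C1*exp(2*z) + C2*exp(z*(1 - sqrt(17))/4) + C3*exp(z*(1 + sqrt(17))/4) - 35*z/2 - 15/4


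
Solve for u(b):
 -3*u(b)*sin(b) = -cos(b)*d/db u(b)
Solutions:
 u(b) = C1/cos(b)^3


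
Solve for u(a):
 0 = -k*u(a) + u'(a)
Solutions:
 u(a) = C1*exp(a*k)


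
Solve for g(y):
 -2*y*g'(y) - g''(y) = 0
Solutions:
 g(y) = C1 + C2*erf(y)


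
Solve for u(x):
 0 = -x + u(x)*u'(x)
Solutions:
 u(x) = -sqrt(C1 + x^2)
 u(x) = sqrt(C1 + x^2)


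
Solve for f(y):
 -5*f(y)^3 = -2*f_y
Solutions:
 f(y) = -sqrt(-1/(C1 + 5*y))
 f(y) = sqrt(-1/(C1 + 5*y))


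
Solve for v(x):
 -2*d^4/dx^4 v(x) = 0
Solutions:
 v(x) = C1 + C2*x + C3*x^2 + C4*x^3


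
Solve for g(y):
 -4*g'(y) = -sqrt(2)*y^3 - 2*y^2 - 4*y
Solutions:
 g(y) = C1 + sqrt(2)*y^4/16 + y^3/6 + y^2/2


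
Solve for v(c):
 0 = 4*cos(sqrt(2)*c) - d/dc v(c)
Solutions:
 v(c) = C1 + 2*sqrt(2)*sin(sqrt(2)*c)


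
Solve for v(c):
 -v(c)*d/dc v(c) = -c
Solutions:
 v(c) = -sqrt(C1 + c^2)
 v(c) = sqrt(C1 + c^2)


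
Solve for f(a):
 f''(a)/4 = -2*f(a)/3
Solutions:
 f(a) = C1*sin(2*sqrt(6)*a/3) + C2*cos(2*sqrt(6)*a/3)


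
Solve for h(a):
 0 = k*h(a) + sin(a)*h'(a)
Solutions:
 h(a) = C1*exp(k*(-log(cos(a) - 1) + log(cos(a) + 1))/2)


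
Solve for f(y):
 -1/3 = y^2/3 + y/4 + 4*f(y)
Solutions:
 f(y) = -y^2/12 - y/16 - 1/12


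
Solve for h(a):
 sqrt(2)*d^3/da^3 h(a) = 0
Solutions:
 h(a) = C1 + C2*a + C3*a^2


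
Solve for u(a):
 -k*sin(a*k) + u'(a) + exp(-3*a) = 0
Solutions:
 u(a) = C1 - cos(a*k) + exp(-3*a)/3


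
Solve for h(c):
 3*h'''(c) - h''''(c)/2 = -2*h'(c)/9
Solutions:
 h(c) = C1 + C2*exp(c*(-6^(1/3)*(sqrt(73) + 37)^(1/3)/6 - 6^(2/3)/(sqrt(73) + 37)^(1/3) + 2))*sin(2^(1/3)*3^(1/6)*c*(-3^(2/3)*(sqrt(73) + 37)^(1/3)/6 + 3*2^(1/3)/(sqrt(73) + 37)^(1/3))) + C3*exp(c*(-6^(1/3)*(sqrt(73) + 37)^(1/3)/6 - 6^(2/3)/(sqrt(73) + 37)^(1/3) + 2))*cos(2^(1/3)*3^(1/6)*c*(-3^(2/3)*(sqrt(73) + 37)^(1/3)/6 + 3*2^(1/3)/(sqrt(73) + 37)^(1/3))) + C4*exp(c*(2*6^(2/3)/(sqrt(73) + 37)^(1/3) + 2 + 6^(1/3)*(sqrt(73) + 37)^(1/3)/3))


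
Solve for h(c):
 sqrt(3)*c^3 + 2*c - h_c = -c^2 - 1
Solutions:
 h(c) = C1 + sqrt(3)*c^4/4 + c^3/3 + c^2 + c


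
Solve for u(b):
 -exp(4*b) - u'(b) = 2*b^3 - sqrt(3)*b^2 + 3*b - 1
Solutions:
 u(b) = C1 - b^4/2 + sqrt(3)*b^3/3 - 3*b^2/2 + b - exp(4*b)/4


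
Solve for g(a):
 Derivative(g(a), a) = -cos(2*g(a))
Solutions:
 g(a) = -asin((C1 + exp(4*a))/(C1 - exp(4*a)))/2 + pi/2
 g(a) = asin((C1 + exp(4*a))/(C1 - exp(4*a)))/2


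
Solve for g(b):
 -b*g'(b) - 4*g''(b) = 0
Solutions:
 g(b) = C1 + C2*erf(sqrt(2)*b/4)


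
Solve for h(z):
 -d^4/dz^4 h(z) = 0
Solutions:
 h(z) = C1 + C2*z + C3*z^2 + C4*z^3


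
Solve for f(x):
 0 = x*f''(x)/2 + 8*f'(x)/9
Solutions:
 f(x) = C1 + C2/x^(7/9)


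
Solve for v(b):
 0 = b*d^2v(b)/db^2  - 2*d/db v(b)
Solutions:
 v(b) = C1 + C2*b^3


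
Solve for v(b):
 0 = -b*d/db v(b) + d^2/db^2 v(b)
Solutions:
 v(b) = C1 + C2*erfi(sqrt(2)*b/2)


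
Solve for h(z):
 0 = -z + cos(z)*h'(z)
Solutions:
 h(z) = C1 + Integral(z/cos(z), z)


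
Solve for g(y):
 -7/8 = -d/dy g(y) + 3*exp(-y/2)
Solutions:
 g(y) = C1 + 7*y/8 - 6*exp(-y/2)


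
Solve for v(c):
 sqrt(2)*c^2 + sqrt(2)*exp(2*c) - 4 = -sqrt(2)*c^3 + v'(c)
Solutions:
 v(c) = C1 + sqrt(2)*c^4/4 + sqrt(2)*c^3/3 - 4*c + sqrt(2)*exp(2*c)/2


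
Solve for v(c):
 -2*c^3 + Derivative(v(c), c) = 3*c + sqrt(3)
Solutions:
 v(c) = C1 + c^4/2 + 3*c^2/2 + sqrt(3)*c


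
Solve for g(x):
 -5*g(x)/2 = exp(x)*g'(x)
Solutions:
 g(x) = C1*exp(5*exp(-x)/2)


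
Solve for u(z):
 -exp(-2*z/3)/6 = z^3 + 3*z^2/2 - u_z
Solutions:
 u(z) = C1 + z^4/4 + z^3/2 - exp(-2*z/3)/4


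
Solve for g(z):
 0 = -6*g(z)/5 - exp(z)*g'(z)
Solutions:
 g(z) = C1*exp(6*exp(-z)/5)


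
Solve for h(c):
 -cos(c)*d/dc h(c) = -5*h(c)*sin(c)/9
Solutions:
 h(c) = C1/cos(c)^(5/9)


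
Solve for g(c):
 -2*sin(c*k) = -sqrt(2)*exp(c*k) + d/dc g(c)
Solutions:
 g(c) = C1 + sqrt(2)*exp(c*k)/k + 2*cos(c*k)/k


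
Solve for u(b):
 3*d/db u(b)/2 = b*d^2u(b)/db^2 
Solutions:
 u(b) = C1 + C2*b^(5/2)


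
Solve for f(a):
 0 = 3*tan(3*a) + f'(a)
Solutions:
 f(a) = C1 + log(cos(3*a))


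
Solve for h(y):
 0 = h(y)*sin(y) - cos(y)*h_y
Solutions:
 h(y) = C1/cos(y)


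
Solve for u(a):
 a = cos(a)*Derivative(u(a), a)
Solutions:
 u(a) = C1 + Integral(a/cos(a), a)


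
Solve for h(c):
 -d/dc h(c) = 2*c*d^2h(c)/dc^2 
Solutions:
 h(c) = C1 + C2*sqrt(c)


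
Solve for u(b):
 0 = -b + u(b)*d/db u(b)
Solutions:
 u(b) = -sqrt(C1 + b^2)
 u(b) = sqrt(C1 + b^2)


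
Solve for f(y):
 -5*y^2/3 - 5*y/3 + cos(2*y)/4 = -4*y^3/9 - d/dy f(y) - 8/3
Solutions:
 f(y) = C1 - y^4/9 + 5*y^3/9 + 5*y^2/6 - 8*y/3 - sin(2*y)/8


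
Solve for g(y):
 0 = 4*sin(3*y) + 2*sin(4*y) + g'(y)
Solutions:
 g(y) = C1 + 4*cos(3*y)/3 + cos(4*y)/2


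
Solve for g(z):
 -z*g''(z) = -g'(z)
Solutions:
 g(z) = C1 + C2*z^2


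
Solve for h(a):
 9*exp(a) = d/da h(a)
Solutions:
 h(a) = C1 + 9*exp(a)


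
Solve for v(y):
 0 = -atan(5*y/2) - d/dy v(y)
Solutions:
 v(y) = C1 - y*atan(5*y/2) + log(25*y^2 + 4)/5


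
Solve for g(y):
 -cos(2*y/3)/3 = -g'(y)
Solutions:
 g(y) = C1 + sin(2*y/3)/2


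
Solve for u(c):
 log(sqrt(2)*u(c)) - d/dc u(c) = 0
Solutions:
 -2*Integral(1/(2*log(_y) + log(2)), (_y, u(c))) = C1 - c


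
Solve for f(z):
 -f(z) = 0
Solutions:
 f(z) = 0


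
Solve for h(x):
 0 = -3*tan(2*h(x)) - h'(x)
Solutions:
 h(x) = -asin(C1*exp(-6*x))/2 + pi/2
 h(x) = asin(C1*exp(-6*x))/2


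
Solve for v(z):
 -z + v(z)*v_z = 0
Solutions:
 v(z) = -sqrt(C1 + z^2)
 v(z) = sqrt(C1 + z^2)


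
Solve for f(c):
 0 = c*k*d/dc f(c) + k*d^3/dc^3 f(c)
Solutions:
 f(c) = C1 + Integral(C2*airyai(-c) + C3*airybi(-c), c)


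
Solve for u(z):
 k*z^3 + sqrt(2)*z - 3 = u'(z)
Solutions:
 u(z) = C1 + k*z^4/4 + sqrt(2)*z^2/2 - 3*z


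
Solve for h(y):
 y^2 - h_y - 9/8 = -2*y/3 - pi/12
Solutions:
 h(y) = C1 + y^3/3 + y^2/3 - 9*y/8 + pi*y/12


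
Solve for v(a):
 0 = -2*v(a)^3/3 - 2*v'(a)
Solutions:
 v(a) = -sqrt(6)*sqrt(-1/(C1 - a))/2
 v(a) = sqrt(6)*sqrt(-1/(C1 - a))/2


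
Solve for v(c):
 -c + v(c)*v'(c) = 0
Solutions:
 v(c) = -sqrt(C1 + c^2)
 v(c) = sqrt(C1 + c^2)


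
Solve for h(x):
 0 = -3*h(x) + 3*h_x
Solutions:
 h(x) = C1*exp(x)


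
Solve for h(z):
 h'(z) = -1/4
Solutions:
 h(z) = C1 - z/4


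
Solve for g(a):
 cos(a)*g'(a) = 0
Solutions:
 g(a) = C1


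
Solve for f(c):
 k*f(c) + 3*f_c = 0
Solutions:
 f(c) = C1*exp(-c*k/3)


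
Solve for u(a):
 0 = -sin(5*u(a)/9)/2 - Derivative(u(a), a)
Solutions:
 a/2 + 9*log(cos(5*u(a)/9) - 1)/10 - 9*log(cos(5*u(a)/9) + 1)/10 = C1


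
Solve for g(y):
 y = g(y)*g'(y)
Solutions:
 g(y) = -sqrt(C1 + y^2)
 g(y) = sqrt(C1 + y^2)


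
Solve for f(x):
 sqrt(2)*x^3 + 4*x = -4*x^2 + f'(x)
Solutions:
 f(x) = C1 + sqrt(2)*x^4/4 + 4*x^3/3 + 2*x^2


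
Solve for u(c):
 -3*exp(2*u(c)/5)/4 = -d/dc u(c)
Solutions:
 u(c) = 5*log(-sqrt(-1/(C1 + 3*c))) + 5*log(10)/2
 u(c) = 5*log(-1/(C1 + 3*c))/2 + 5*log(10)/2


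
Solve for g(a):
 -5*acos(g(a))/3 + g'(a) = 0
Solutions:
 Integral(1/acos(_y), (_y, g(a))) = C1 + 5*a/3


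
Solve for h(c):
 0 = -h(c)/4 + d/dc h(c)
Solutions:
 h(c) = C1*exp(c/4)


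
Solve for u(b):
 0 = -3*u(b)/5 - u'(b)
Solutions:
 u(b) = C1*exp(-3*b/5)


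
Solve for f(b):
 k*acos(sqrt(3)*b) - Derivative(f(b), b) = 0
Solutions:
 f(b) = C1 + k*(b*acos(sqrt(3)*b) - sqrt(3)*sqrt(1 - 3*b^2)/3)


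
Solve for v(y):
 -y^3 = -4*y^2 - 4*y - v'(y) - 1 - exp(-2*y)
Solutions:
 v(y) = C1 + y^4/4 - 4*y^3/3 - 2*y^2 - y + exp(-2*y)/2


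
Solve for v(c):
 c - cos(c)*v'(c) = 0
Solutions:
 v(c) = C1 + Integral(c/cos(c), c)


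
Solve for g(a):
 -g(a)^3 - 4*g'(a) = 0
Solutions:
 g(a) = -sqrt(2)*sqrt(-1/(C1 - a))
 g(a) = sqrt(2)*sqrt(-1/(C1 - a))


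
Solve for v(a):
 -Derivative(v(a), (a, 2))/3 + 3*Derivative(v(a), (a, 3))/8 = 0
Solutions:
 v(a) = C1 + C2*a + C3*exp(8*a/9)


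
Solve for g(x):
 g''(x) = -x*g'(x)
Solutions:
 g(x) = C1 + C2*erf(sqrt(2)*x/2)


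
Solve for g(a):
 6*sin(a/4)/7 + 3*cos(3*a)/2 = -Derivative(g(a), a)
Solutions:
 g(a) = C1 - sin(3*a)/2 + 24*cos(a/4)/7


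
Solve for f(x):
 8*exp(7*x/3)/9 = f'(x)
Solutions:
 f(x) = C1 + 8*exp(7*x/3)/21


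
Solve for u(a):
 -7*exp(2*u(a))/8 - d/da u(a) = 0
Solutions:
 u(a) = log(-sqrt(1/(C1 + 7*a))) + log(2)
 u(a) = log(1/(C1 + 7*a))/2 + log(2)


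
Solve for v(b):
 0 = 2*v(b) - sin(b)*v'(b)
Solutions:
 v(b) = C1*(cos(b) - 1)/(cos(b) + 1)


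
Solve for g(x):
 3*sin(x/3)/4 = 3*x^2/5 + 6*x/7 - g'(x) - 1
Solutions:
 g(x) = C1 + x^3/5 + 3*x^2/7 - x + 9*cos(x/3)/4


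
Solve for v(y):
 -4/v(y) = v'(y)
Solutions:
 v(y) = -sqrt(C1 - 8*y)
 v(y) = sqrt(C1 - 8*y)


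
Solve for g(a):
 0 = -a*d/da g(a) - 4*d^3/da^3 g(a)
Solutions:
 g(a) = C1 + Integral(C2*airyai(-2^(1/3)*a/2) + C3*airybi(-2^(1/3)*a/2), a)


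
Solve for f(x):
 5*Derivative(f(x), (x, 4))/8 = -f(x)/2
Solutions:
 f(x) = (C1*sin(5^(3/4)*x/5) + C2*cos(5^(3/4)*x/5))*exp(-5^(3/4)*x/5) + (C3*sin(5^(3/4)*x/5) + C4*cos(5^(3/4)*x/5))*exp(5^(3/4)*x/5)


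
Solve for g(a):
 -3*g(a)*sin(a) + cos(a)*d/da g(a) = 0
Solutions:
 g(a) = C1/cos(a)^3


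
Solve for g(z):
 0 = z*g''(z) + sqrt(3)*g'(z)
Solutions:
 g(z) = C1 + C2*z^(1 - sqrt(3))


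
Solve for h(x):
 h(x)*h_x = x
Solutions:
 h(x) = -sqrt(C1 + x^2)
 h(x) = sqrt(C1 + x^2)


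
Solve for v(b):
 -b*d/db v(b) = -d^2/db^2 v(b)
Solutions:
 v(b) = C1 + C2*erfi(sqrt(2)*b/2)


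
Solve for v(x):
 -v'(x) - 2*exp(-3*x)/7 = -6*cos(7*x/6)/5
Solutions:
 v(x) = C1 + 36*sin(7*x/6)/35 + 2*exp(-3*x)/21


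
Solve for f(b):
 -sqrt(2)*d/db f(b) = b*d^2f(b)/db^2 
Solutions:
 f(b) = C1 + C2*b^(1 - sqrt(2))


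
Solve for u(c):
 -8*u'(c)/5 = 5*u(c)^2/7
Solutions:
 u(c) = 56/(C1 + 25*c)


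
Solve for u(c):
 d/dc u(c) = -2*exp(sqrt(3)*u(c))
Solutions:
 u(c) = sqrt(3)*(2*log(1/(C1 + 2*c)) - log(3))/6


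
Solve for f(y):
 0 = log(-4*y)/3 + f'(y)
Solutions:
 f(y) = C1 - y*log(-y)/3 + y*(1 - 2*log(2))/3


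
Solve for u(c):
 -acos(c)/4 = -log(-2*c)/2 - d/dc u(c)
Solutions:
 u(c) = C1 - c*log(-c)/2 + c*acos(c)/4 - c*log(2)/2 + c/2 - sqrt(1 - c^2)/4


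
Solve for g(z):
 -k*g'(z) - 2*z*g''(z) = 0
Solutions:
 g(z) = C1 + z^(1 - re(k)/2)*(C2*sin(log(z)*Abs(im(k))/2) + C3*cos(log(z)*im(k)/2))


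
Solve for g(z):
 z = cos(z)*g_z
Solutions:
 g(z) = C1 + Integral(z/cos(z), z)


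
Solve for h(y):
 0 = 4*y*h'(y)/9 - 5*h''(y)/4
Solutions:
 h(y) = C1 + C2*erfi(2*sqrt(10)*y/15)


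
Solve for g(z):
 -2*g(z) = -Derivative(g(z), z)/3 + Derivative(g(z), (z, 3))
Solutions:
 g(z) = C1*exp(z*((2*sqrt(182) + 27)^(-1/3) + (2*sqrt(182) + 27)^(1/3))/6)*sin(sqrt(3)*z*(-(2*sqrt(182) + 27)^(1/3) + (2*sqrt(182) + 27)^(-1/3))/6) + C2*exp(z*((2*sqrt(182) + 27)^(-1/3) + (2*sqrt(182) + 27)^(1/3))/6)*cos(sqrt(3)*z*(-(2*sqrt(182) + 27)^(1/3) + (2*sqrt(182) + 27)^(-1/3))/6) + C3*exp(-z*((2*sqrt(182) + 27)^(-1/3) + (2*sqrt(182) + 27)^(1/3))/3)


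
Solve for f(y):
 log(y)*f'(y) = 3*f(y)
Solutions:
 f(y) = C1*exp(3*li(y))


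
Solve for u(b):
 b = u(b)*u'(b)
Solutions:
 u(b) = -sqrt(C1 + b^2)
 u(b) = sqrt(C1 + b^2)


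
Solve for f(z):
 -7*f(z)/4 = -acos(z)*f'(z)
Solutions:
 f(z) = C1*exp(7*Integral(1/acos(z), z)/4)


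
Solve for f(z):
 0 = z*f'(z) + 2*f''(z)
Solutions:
 f(z) = C1 + C2*erf(z/2)


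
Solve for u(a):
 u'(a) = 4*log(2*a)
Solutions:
 u(a) = C1 + 4*a*log(a) - 4*a + a*log(16)


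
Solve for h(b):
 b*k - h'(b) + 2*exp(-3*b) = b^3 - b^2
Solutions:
 h(b) = C1 - b^4/4 + b^3/3 + b^2*k/2 - 2*exp(-3*b)/3


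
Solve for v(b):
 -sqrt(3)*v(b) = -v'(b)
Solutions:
 v(b) = C1*exp(sqrt(3)*b)


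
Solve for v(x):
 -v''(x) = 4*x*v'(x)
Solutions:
 v(x) = C1 + C2*erf(sqrt(2)*x)


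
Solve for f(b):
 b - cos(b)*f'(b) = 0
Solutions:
 f(b) = C1 + Integral(b/cos(b), b)


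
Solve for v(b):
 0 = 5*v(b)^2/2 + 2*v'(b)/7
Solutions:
 v(b) = 4/(C1 + 35*b)


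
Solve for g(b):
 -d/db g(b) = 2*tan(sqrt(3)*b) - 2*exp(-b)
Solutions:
 g(b) = C1 - sqrt(3)*log(tan(sqrt(3)*b)^2 + 1)/3 - 2*exp(-b)


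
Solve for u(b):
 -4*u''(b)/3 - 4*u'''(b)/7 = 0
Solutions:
 u(b) = C1 + C2*b + C3*exp(-7*b/3)


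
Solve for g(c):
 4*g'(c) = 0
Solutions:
 g(c) = C1


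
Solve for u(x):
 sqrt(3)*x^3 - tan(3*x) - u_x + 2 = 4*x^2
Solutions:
 u(x) = C1 + sqrt(3)*x^4/4 - 4*x^3/3 + 2*x + log(cos(3*x))/3


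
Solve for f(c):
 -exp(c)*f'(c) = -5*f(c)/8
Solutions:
 f(c) = C1*exp(-5*exp(-c)/8)


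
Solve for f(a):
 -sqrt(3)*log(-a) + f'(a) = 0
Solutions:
 f(a) = C1 + sqrt(3)*a*log(-a) - sqrt(3)*a


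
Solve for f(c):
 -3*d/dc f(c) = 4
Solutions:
 f(c) = C1 - 4*c/3


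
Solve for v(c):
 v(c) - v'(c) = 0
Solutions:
 v(c) = C1*exp(c)


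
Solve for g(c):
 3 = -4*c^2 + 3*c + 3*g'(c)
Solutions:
 g(c) = C1 + 4*c^3/9 - c^2/2 + c


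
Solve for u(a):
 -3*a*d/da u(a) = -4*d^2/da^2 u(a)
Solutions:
 u(a) = C1 + C2*erfi(sqrt(6)*a/4)


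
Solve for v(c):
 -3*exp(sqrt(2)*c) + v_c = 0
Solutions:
 v(c) = C1 + 3*sqrt(2)*exp(sqrt(2)*c)/2


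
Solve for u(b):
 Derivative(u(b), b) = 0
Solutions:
 u(b) = C1


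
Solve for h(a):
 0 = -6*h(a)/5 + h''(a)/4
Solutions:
 h(a) = C1*exp(-2*sqrt(30)*a/5) + C2*exp(2*sqrt(30)*a/5)


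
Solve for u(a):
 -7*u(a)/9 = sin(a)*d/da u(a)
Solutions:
 u(a) = C1*(cos(a) + 1)^(7/18)/(cos(a) - 1)^(7/18)


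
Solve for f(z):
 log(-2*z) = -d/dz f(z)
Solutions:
 f(z) = C1 - z*log(-z) + z*(1 - log(2))


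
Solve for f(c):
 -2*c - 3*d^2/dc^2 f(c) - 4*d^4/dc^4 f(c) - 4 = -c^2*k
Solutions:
 f(c) = C1 + C2*c + C3*sin(sqrt(3)*c/2) + C4*cos(sqrt(3)*c/2) + c^4*k/36 - c^3/9 + 2*c^2*(-2*k - 3)/9


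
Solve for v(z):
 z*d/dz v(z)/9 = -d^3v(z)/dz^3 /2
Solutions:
 v(z) = C1 + Integral(C2*airyai(-6^(1/3)*z/3) + C3*airybi(-6^(1/3)*z/3), z)


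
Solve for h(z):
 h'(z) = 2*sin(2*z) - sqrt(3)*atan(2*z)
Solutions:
 h(z) = C1 - sqrt(3)*(z*atan(2*z) - log(4*z^2 + 1)/4) - cos(2*z)


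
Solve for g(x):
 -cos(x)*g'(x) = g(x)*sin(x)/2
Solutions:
 g(x) = C1*sqrt(cos(x))


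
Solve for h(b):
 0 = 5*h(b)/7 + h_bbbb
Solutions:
 h(b) = (C1*sin(sqrt(2)*5^(1/4)*7^(3/4)*b/14) + C2*cos(sqrt(2)*5^(1/4)*7^(3/4)*b/14))*exp(-sqrt(2)*5^(1/4)*7^(3/4)*b/14) + (C3*sin(sqrt(2)*5^(1/4)*7^(3/4)*b/14) + C4*cos(sqrt(2)*5^(1/4)*7^(3/4)*b/14))*exp(sqrt(2)*5^(1/4)*7^(3/4)*b/14)


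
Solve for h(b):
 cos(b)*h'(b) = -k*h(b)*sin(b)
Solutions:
 h(b) = C1*exp(k*log(cos(b)))


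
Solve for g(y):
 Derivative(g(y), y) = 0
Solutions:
 g(y) = C1


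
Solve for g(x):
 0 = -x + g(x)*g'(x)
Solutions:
 g(x) = -sqrt(C1 + x^2)
 g(x) = sqrt(C1 + x^2)


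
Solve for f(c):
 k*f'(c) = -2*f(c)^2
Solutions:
 f(c) = k/(C1*k + 2*c)


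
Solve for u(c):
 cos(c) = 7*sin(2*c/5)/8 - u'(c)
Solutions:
 u(c) = C1 - sin(c) - 35*cos(2*c/5)/16


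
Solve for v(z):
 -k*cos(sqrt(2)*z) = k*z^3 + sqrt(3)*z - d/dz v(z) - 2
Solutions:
 v(z) = C1 + k*z^4/4 + sqrt(2)*k*sin(sqrt(2)*z)/2 + sqrt(3)*z^2/2 - 2*z


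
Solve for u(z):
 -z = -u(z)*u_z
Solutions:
 u(z) = -sqrt(C1 + z^2)
 u(z) = sqrt(C1 + z^2)


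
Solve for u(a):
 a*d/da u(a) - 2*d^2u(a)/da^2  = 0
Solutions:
 u(a) = C1 + C2*erfi(a/2)


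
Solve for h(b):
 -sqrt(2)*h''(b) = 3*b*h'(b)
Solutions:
 h(b) = C1 + C2*erf(2^(1/4)*sqrt(3)*b/2)


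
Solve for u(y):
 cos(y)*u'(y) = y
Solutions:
 u(y) = C1 + Integral(y/cos(y), y)


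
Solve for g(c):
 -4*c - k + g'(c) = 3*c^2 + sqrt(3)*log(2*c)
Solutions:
 g(c) = C1 + c^3 + 2*c^2 + c*k + sqrt(3)*c*log(c) - sqrt(3)*c + sqrt(3)*c*log(2)


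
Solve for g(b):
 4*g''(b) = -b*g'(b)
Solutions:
 g(b) = C1 + C2*erf(sqrt(2)*b/4)


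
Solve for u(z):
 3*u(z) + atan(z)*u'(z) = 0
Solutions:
 u(z) = C1*exp(-3*Integral(1/atan(z), z))


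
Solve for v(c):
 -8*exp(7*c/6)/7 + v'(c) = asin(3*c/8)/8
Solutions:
 v(c) = C1 + c*asin(3*c/8)/8 + sqrt(64 - 9*c^2)/24 + 48*exp(7*c/6)/49


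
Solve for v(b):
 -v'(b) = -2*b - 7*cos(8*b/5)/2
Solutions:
 v(b) = C1 + b^2 + 35*sin(8*b/5)/16


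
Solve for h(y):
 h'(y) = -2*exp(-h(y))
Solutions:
 h(y) = log(C1 - 2*y)


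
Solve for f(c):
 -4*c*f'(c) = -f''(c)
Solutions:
 f(c) = C1 + C2*erfi(sqrt(2)*c)


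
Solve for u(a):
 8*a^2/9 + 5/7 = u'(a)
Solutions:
 u(a) = C1 + 8*a^3/27 + 5*a/7


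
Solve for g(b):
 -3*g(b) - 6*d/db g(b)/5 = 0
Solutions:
 g(b) = C1*exp(-5*b/2)


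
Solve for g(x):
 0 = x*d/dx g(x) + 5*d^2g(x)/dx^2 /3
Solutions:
 g(x) = C1 + C2*erf(sqrt(30)*x/10)


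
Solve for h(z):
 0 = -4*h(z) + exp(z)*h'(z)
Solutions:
 h(z) = C1*exp(-4*exp(-z))


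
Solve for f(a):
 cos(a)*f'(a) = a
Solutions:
 f(a) = C1 + Integral(a/cos(a), a)


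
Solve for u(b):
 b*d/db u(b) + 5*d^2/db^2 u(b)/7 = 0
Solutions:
 u(b) = C1 + C2*erf(sqrt(70)*b/10)


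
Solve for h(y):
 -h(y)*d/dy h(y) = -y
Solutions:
 h(y) = -sqrt(C1 + y^2)
 h(y) = sqrt(C1 + y^2)


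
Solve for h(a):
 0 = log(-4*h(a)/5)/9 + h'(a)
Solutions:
 9*Integral(1/(log(-_y) - log(5) + 2*log(2)), (_y, h(a))) = C1 - a


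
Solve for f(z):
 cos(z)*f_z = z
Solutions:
 f(z) = C1 + Integral(z/cos(z), z)


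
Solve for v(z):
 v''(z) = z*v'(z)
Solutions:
 v(z) = C1 + C2*erfi(sqrt(2)*z/2)


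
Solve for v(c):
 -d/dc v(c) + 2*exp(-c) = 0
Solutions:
 v(c) = C1 - 2*exp(-c)


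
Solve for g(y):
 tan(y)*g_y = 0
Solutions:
 g(y) = C1


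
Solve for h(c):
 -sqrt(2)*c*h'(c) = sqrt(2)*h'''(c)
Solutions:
 h(c) = C1 + Integral(C2*airyai(-c) + C3*airybi(-c), c)


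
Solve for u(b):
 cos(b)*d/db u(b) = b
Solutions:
 u(b) = C1 + Integral(b/cos(b), b)


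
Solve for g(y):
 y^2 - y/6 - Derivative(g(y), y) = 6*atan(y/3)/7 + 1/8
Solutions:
 g(y) = C1 + y^3/3 - y^2/12 - 6*y*atan(y/3)/7 - y/8 + 9*log(y^2 + 9)/7


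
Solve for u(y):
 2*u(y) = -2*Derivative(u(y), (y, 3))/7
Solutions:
 u(y) = C3*exp(-7^(1/3)*y) + (C1*sin(sqrt(3)*7^(1/3)*y/2) + C2*cos(sqrt(3)*7^(1/3)*y/2))*exp(7^(1/3)*y/2)


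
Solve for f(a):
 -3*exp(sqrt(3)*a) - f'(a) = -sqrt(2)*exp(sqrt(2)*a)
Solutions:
 f(a) = C1 + exp(sqrt(2)*a) - sqrt(3)*exp(sqrt(3)*a)


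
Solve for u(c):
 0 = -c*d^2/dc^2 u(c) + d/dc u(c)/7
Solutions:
 u(c) = C1 + C2*c^(8/7)


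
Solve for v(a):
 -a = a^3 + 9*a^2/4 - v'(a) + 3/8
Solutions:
 v(a) = C1 + a^4/4 + 3*a^3/4 + a^2/2 + 3*a/8


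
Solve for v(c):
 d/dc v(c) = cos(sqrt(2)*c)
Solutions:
 v(c) = C1 + sqrt(2)*sin(sqrt(2)*c)/2


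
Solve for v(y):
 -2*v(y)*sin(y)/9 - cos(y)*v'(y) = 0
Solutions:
 v(y) = C1*cos(y)^(2/9)


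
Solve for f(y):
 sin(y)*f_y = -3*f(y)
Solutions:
 f(y) = C1*(cos(y) + 1)^(3/2)/(cos(y) - 1)^(3/2)


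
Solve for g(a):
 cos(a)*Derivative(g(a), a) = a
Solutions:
 g(a) = C1 + Integral(a/cos(a), a)


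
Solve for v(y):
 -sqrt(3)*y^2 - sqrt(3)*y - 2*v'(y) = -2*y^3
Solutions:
 v(y) = C1 + y^4/4 - sqrt(3)*y^3/6 - sqrt(3)*y^2/4


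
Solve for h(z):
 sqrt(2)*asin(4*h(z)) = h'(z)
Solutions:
 Integral(1/asin(4*_y), (_y, h(z))) = C1 + sqrt(2)*z


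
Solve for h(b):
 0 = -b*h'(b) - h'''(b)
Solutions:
 h(b) = C1 + Integral(C2*airyai(-b) + C3*airybi(-b), b)


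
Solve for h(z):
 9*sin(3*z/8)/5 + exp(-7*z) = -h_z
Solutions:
 h(z) = C1 + 24*cos(3*z/8)/5 + exp(-7*z)/7


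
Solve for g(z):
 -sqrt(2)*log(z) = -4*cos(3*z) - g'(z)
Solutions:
 g(z) = C1 + sqrt(2)*z*(log(z) - 1) - 4*sin(3*z)/3


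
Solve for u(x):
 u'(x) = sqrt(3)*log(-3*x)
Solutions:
 u(x) = C1 + sqrt(3)*x*log(-x) + sqrt(3)*x*(-1 + log(3))


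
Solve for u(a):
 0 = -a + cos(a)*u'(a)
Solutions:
 u(a) = C1 + Integral(a/cos(a), a)


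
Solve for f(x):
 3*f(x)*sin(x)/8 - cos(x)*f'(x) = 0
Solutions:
 f(x) = C1/cos(x)^(3/8)


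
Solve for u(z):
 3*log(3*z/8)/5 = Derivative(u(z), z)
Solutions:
 u(z) = C1 + 3*z*log(z)/5 - 9*z*log(2)/5 - 3*z/5 + 3*z*log(3)/5


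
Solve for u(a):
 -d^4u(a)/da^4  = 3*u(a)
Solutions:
 u(a) = (C1*sin(sqrt(2)*3^(1/4)*a/2) + C2*cos(sqrt(2)*3^(1/4)*a/2))*exp(-sqrt(2)*3^(1/4)*a/2) + (C3*sin(sqrt(2)*3^(1/4)*a/2) + C4*cos(sqrt(2)*3^(1/4)*a/2))*exp(sqrt(2)*3^(1/4)*a/2)


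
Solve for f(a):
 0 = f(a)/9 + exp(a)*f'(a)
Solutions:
 f(a) = C1*exp(exp(-a)/9)


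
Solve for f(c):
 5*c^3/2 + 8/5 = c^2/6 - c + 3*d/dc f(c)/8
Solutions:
 f(c) = C1 + 5*c^4/3 - 4*c^3/27 + 4*c^2/3 + 64*c/15


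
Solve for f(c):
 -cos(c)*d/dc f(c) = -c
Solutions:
 f(c) = C1 + Integral(c/cos(c), c)


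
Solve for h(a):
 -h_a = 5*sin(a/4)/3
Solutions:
 h(a) = C1 + 20*cos(a/4)/3


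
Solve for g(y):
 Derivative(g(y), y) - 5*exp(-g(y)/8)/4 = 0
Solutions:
 g(y) = 8*log(C1 + 5*y/32)


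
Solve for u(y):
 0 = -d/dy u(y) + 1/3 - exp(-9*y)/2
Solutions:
 u(y) = C1 + y/3 + exp(-9*y)/18


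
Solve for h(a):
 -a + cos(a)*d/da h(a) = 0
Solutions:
 h(a) = C1 + Integral(a/cos(a), a)


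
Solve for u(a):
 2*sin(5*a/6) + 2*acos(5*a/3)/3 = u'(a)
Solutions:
 u(a) = C1 + 2*a*acos(5*a/3)/3 - 2*sqrt(9 - 25*a^2)/15 - 12*cos(5*a/6)/5


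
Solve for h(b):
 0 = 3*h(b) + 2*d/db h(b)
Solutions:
 h(b) = C1*exp(-3*b/2)


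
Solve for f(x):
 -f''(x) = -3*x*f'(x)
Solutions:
 f(x) = C1 + C2*erfi(sqrt(6)*x/2)


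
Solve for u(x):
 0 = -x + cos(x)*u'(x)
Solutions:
 u(x) = C1 + Integral(x/cos(x), x)


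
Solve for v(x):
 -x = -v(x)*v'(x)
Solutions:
 v(x) = -sqrt(C1 + x^2)
 v(x) = sqrt(C1 + x^2)


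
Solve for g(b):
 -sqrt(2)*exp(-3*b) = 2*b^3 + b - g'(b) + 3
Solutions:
 g(b) = C1 + b^4/2 + b^2/2 + 3*b - sqrt(2)*exp(-3*b)/3


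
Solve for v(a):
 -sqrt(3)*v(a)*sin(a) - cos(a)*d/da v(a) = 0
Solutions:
 v(a) = C1*cos(a)^(sqrt(3))


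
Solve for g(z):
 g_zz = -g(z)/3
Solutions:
 g(z) = C1*sin(sqrt(3)*z/3) + C2*cos(sqrt(3)*z/3)


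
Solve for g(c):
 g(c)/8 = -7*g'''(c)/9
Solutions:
 g(c) = C3*exp(-21^(2/3)*c/14) + (C1*sin(3*3^(1/6)*7^(2/3)*c/28) + C2*cos(3*3^(1/6)*7^(2/3)*c/28))*exp(21^(2/3)*c/28)


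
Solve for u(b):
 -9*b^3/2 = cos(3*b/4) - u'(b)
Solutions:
 u(b) = C1 + 9*b^4/8 + 4*sin(3*b/4)/3


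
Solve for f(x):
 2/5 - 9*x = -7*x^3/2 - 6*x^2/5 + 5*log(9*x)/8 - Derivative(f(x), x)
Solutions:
 f(x) = C1 - 7*x^4/8 - 2*x^3/5 + 9*x^2/2 + 5*x*log(x)/8 - 41*x/40 + 5*x*log(3)/4


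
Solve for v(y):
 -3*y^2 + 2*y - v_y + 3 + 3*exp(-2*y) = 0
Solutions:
 v(y) = C1 - y^3 + y^2 + 3*y - 3*exp(-2*y)/2


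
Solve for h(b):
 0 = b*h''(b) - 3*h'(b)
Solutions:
 h(b) = C1 + C2*b^4


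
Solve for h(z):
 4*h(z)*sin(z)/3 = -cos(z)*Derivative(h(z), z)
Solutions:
 h(z) = C1*cos(z)^(4/3)


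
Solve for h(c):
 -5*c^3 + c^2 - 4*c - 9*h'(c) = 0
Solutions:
 h(c) = C1 - 5*c^4/36 + c^3/27 - 2*c^2/9


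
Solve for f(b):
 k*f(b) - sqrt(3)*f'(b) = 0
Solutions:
 f(b) = C1*exp(sqrt(3)*b*k/3)


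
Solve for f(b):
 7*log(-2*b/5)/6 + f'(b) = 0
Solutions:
 f(b) = C1 - 7*b*log(-b)/6 + 7*b*(-log(2) + 1 + log(5))/6


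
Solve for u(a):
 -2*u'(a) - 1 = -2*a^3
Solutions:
 u(a) = C1 + a^4/4 - a/2


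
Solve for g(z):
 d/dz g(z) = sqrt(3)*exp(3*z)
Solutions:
 g(z) = C1 + sqrt(3)*exp(3*z)/3


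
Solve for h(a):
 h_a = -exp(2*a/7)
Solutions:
 h(a) = C1 - 7*exp(2*a/7)/2


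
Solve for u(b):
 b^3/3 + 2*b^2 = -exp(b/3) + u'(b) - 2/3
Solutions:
 u(b) = C1 + b^4/12 + 2*b^3/3 + 2*b/3 + 3*exp(b/3)


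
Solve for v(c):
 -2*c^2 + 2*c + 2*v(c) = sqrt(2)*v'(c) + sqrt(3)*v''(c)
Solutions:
 v(c) = C1*exp(sqrt(6)*c*(-1 + sqrt(1 + 4*sqrt(3)))/6) + C2*exp(-sqrt(6)*c*(1 + sqrt(1 + 4*sqrt(3)))/6) + c^2 - c + sqrt(2)*c - sqrt(2)/2 + 1 + sqrt(3)


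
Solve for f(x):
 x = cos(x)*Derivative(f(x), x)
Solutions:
 f(x) = C1 + Integral(x/cos(x), x)


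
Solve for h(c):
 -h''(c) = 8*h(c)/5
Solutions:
 h(c) = C1*sin(2*sqrt(10)*c/5) + C2*cos(2*sqrt(10)*c/5)


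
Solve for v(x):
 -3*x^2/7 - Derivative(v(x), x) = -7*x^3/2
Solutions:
 v(x) = C1 + 7*x^4/8 - x^3/7


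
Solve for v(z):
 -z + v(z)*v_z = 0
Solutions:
 v(z) = -sqrt(C1 + z^2)
 v(z) = sqrt(C1 + z^2)


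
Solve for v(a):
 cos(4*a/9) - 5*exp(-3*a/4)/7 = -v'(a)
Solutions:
 v(a) = C1 - 9*sin(4*a/9)/4 - 20*exp(-3*a/4)/21


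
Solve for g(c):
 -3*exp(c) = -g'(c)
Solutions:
 g(c) = C1 + 3*exp(c)


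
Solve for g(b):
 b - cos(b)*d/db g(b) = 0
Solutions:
 g(b) = C1 + Integral(b/cos(b), b)


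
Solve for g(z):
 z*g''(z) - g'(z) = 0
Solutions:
 g(z) = C1 + C2*z^2


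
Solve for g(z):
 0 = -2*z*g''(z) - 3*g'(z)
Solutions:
 g(z) = C1 + C2/sqrt(z)


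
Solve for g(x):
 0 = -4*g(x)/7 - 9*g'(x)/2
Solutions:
 g(x) = C1*exp(-8*x/63)


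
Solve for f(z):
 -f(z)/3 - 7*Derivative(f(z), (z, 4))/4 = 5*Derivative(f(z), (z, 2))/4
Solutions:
 f(z) = (C1*sin(sqrt(2)*21^(3/4)*z*cos(atan(sqrt(111)/15)/2)/21) + C2*cos(sqrt(2)*21^(3/4)*z*cos(atan(sqrt(111)/15)/2)/21))*exp(-sqrt(2)*21^(3/4)*z*sin(atan(sqrt(111)/15)/2)/21) + (C3*sin(sqrt(2)*21^(3/4)*z*cos(atan(sqrt(111)/15)/2)/21) + C4*cos(sqrt(2)*21^(3/4)*z*cos(atan(sqrt(111)/15)/2)/21))*exp(sqrt(2)*21^(3/4)*z*sin(atan(sqrt(111)/15)/2)/21)


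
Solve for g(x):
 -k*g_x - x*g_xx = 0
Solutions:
 g(x) = C1 + x^(1 - re(k))*(C2*sin(log(x)*Abs(im(k))) + C3*cos(log(x)*im(k)))


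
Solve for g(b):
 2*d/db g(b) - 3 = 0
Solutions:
 g(b) = C1 + 3*b/2


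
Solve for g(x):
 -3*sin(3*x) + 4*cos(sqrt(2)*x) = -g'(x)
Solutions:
 g(x) = C1 - 2*sqrt(2)*sin(sqrt(2)*x) - cos(3*x)


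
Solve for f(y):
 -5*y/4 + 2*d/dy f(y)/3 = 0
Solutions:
 f(y) = C1 + 15*y^2/16


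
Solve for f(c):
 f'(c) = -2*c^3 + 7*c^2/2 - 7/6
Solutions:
 f(c) = C1 - c^4/2 + 7*c^3/6 - 7*c/6


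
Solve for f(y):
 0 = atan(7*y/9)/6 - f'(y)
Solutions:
 f(y) = C1 + y*atan(7*y/9)/6 - 3*log(49*y^2 + 81)/28


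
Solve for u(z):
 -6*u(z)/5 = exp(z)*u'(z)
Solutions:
 u(z) = C1*exp(6*exp(-z)/5)


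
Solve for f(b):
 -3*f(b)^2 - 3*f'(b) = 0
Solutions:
 f(b) = 1/(C1 + b)


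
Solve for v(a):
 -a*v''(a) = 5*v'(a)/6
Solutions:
 v(a) = C1 + C2*a^(1/6)


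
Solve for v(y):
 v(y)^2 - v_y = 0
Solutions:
 v(y) = -1/(C1 + y)


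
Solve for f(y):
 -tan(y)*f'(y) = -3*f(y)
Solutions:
 f(y) = C1*sin(y)^3


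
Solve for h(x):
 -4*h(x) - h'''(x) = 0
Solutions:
 h(x) = C3*exp(-2^(2/3)*x) + (C1*sin(2^(2/3)*sqrt(3)*x/2) + C2*cos(2^(2/3)*sqrt(3)*x/2))*exp(2^(2/3)*x/2)


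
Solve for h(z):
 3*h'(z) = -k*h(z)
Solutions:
 h(z) = C1*exp(-k*z/3)


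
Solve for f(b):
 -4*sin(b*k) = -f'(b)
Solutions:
 f(b) = C1 - 4*cos(b*k)/k


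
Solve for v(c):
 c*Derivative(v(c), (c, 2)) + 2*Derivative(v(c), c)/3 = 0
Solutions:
 v(c) = C1 + C2*c^(1/3)


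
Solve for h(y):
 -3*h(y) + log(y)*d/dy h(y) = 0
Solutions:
 h(y) = C1*exp(3*li(y))


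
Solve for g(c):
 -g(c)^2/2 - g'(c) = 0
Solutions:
 g(c) = 2/(C1 + c)


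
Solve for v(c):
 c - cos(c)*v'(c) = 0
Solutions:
 v(c) = C1 + Integral(c/cos(c), c)


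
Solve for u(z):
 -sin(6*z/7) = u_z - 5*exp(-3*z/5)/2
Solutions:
 u(z) = C1 + 7*cos(6*z/7)/6 - 25*exp(-3*z/5)/6


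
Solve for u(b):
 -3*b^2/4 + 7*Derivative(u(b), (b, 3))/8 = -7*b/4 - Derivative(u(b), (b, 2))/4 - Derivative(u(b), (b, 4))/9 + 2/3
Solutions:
 u(b) = C1 + C2*b + C3*exp(3*b*(-21 + sqrt(377))/16) + C4*exp(-3*b*(sqrt(377) + 21)/16) + b^4/4 - 14*b^3/3 + 49*b^2


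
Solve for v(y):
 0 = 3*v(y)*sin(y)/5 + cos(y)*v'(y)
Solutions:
 v(y) = C1*cos(y)^(3/5)


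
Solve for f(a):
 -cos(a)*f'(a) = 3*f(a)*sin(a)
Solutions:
 f(a) = C1*cos(a)^3


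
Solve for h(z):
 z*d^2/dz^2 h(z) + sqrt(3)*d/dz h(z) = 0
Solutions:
 h(z) = C1 + C2*z^(1 - sqrt(3))


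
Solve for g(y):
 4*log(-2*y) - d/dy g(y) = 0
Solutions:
 g(y) = C1 + 4*y*log(-y) + 4*y*(-1 + log(2))


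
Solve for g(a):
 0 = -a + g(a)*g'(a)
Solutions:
 g(a) = -sqrt(C1 + a^2)
 g(a) = sqrt(C1 + a^2)


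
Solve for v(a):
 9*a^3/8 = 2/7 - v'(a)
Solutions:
 v(a) = C1 - 9*a^4/32 + 2*a/7


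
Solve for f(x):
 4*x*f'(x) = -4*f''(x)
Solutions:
 f(x) = C1 + C2*erf(sqrt(2)*x/2)


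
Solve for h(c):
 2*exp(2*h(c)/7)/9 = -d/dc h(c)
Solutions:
 h(c) = 7*log(-sqrt(-1/(C1 - 2*c))) - 7*log(2) + 7*log(3) + 7*log(14)/2
 h(c) = 7*log(-1/(C1 - 2*c))/2 - 7*log(2) + 7*log(3) + 7*log(14)/2


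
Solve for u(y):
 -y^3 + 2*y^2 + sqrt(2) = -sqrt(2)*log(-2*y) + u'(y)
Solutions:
 u(y) = C1 - y^4/4 + 2*y^3/3 + sqrt(2)*y*log(-y) + sqrt(2)*y*log(2)


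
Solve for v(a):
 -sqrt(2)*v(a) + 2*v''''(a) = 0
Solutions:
 v(a) = C1*exp(-2^(7/8)*a/2) + C2*exp(2^(7/8)*a/2) + C3*sin(2^(7/8)*a/2) + C4*cos(2^(7/8)*a/2)


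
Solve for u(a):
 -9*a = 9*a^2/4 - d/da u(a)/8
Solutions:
 u(a) = C1 + 6*a^3 + 36*a^2


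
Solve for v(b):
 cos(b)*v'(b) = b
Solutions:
 v(b) = C1 + Integral(b/cos(b), b)


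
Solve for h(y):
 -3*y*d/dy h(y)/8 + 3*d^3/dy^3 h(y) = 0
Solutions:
 h(y) = C1 + Integral(C2*airyai(y/2) + C3*airybi(y/2), y)


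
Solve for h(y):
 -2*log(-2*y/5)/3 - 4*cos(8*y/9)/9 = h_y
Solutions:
 h(y) = C1 - 2*y*log(-y)/3 - 2*y*log(2)/3 + 2*y/3 + 2*y*log(5)/3 - sin(8*y/9)/2


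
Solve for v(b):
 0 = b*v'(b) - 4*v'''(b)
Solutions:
 v(b) = C1 + Integral(C2*airyai(2^(1/3)*b/2) + C3*airybi(2^(1/3)*b/2), b)


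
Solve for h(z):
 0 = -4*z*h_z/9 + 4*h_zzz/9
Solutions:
 h(z) = C1 + Integral(C2*airyai(z) + C3*airybi(z), z)


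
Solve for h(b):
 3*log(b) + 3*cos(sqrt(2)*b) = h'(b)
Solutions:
 h(b) = C1 + 3*b*log(b) - 3*b + 3*sqrt(2)*sin(sqrt(2)*b)/2


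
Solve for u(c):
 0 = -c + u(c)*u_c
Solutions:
 u(c) = -sqrt(C1 + c^2)
 u(c) = sqrt(C1 + c^2)


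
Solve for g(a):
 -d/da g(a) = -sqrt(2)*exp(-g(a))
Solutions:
 g(a) = log(C1 + sqrt(2)*a)


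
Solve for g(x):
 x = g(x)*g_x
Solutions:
 g(x) = -sqrt(C1 + x^2)
 g(x) = sqrt(C1 + x^2)


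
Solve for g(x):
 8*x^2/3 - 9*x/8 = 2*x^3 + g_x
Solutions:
 g(x) = C1 - x^4/2 + 8*x^3/9 - 9*x^2/16


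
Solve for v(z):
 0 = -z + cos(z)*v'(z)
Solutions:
 v(z) = C1 + Integral(z/cos(z), z)


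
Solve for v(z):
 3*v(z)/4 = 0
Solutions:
 v(z) = 0


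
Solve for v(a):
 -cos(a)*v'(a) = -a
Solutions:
 v(a) = C1 + Integral(a/cos(a), a)


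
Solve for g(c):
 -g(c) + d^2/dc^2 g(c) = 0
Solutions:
 g(c) = C1*exp(-c) + C2*exp(c)


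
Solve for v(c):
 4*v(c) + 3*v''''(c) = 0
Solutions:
 v(c) = (C1*sin(3^(3/4)*c/3) + C2*cos(3^(3/4)*c/3))*exp(-3^(3/4)*c/3) + (C3*sin(3^(3/4)*c/3) + C4*cos(3^(3/4)*c/3))*exp(3^(3/4)*c/3)


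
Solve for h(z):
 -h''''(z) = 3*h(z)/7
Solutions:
 h(z) = (C1*sin(sqrt(2)*3^(1/4)*7^(3/4)*z/14) + C2*cos(sqrt(2)*3^(1/4)*7^(3/4)*z/14))*exp(-sqrt(2)*3^(1/4)*7^(3/4)*z/14) + (C3*sin(sqrt(2)*3^(1/4)*7^(3/4)*z/14) + C4*cos(sqrt(2)*3^(1/4)*7^(3/4)*z/14))*exp(sqrt(2)*3^(1/4)*7^(3/4)*z/14)


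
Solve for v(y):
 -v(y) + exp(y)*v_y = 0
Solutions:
 v(y) = C1*exp(-exp(-y))


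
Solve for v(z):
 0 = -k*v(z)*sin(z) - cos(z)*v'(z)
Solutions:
 v(z) = C1*exp(k*log(cos(z)))


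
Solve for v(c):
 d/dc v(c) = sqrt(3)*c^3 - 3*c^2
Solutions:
 v(c) = C1 + sqrt(3)*c^4/4 - c^3


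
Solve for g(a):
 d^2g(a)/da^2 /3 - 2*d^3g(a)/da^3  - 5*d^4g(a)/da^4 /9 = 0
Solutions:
 g(a) = C1 + C2*a + C3*exp(a*(-9 + 4*sqrt(6))/5) + C4*exp(-a*(9 + 4*sqrt(6))/5)


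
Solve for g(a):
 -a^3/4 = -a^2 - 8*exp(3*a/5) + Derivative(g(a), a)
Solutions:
 g(a) = C1 - a^4/16 + a^3/3 + 40*exp(3*a/5)/3


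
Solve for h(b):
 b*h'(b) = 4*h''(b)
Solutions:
 h(b) = C1 + C2*erfi(sqrt(2)*b/4)


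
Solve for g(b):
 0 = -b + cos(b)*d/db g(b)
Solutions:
 g(b) = C1 + Integral(b/cos(b), b)


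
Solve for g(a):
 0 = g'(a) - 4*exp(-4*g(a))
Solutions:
 g(a) = log(-I*(C1 + 16*a)^(1/4))
 g(a) = log(I*(C1 + 16*a)^(1/4))
 g(a) = log(-(C1 + 16*a)^(1/4))
 g(a) = log(C1 + 16*a)/4


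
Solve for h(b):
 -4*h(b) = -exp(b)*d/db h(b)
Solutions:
 h(b) = C1*exp(-4*exp(-b))


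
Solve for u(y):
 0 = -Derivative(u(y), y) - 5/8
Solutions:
 u(y) = C1 - 5*y/8


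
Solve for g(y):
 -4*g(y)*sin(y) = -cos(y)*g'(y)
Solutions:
 g(y) = C1/cos(y)^4


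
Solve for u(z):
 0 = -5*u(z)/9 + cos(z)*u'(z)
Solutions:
 u(z) = C1*(sin(z) + 1)^(5/18)/(sin(z) - 1)^(5/18)


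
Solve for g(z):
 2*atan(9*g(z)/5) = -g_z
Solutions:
 Integral(1/atan(9*_y/5), (_y, g(z))) = C1 - 2*z


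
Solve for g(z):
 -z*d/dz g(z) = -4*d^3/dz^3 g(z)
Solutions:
 g(z) = C1 + Integral(C2*airyai(2^(1/3)*z/2) + C3*airybi(2^(1/3)*z/2), z)


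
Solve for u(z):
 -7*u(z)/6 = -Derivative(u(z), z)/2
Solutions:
 u(z) = C1*exp(7*z/3)


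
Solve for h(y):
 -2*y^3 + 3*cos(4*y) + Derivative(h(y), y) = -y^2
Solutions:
 h(y) = C1 + y^4/2 - y^3/3 - 3*sin(4*y)/4


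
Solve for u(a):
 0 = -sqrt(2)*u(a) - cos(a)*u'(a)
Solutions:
 u(a) = C1*(sin(a) - 1)^(sqrt(2)/2)/(sin(a) + 1)^(sqrt(2)/2)


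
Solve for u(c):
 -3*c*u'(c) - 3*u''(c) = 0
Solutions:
 u(c) = C1 + C2*erf(sqrt(2)*c/2)


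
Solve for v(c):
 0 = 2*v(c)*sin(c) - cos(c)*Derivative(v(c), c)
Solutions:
 v(c) = C1/cos(c)^2


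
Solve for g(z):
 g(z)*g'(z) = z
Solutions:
 g(z) = -sqrt(C1 + z^2)
 g(z) = sqrt(C1 + z^2)


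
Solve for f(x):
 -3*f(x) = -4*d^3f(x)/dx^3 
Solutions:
 f(x) = C3*exp(6^(1/3)*x/2) + (C1*sin(2^(1/3)*3^(5/6)*x/4) + C2*cos(2^(1/3)*3^(5/6)*x/4))*exp(-6^(1/3)*x/4)


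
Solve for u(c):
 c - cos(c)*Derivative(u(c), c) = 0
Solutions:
 u(c) = C1 + Integral(c/cos(c), c)


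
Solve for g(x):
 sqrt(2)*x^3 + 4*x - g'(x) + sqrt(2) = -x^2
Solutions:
 g(x) = C1 + sqrt(2)*x^4/4 + x^3/3 + 2*x^2 + sqrt(2)*x


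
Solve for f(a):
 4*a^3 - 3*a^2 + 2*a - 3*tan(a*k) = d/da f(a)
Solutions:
 f(a) = C1 + a^4 - a^3 + a^2 - 3*Piecewise((-log(cos(a*k))/k, Ne(k, 0)), (0, True))


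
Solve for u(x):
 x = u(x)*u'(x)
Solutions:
 u(x) = -sqrt(C1 + x^2)
 u(x) = sqrt(C1 + x^2)


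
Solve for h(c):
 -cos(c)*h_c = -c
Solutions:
 h(c) = C1 + Integral(c/cos(c), c)


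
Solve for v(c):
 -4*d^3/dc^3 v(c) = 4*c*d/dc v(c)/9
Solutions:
 v(c) = C1 + Integral(C2*airyai(-3^(1/3)*c/3) + C3*airybi(-3^(1/3)*c/3), c)


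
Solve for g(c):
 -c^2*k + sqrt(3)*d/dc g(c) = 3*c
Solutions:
 g(c) = C1 + sqrt(3)*c^3*k/9 + sqrt(3)*c^2/2


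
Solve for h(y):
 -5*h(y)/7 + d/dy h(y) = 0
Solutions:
 h(y) = C1*exp(5*y/7)


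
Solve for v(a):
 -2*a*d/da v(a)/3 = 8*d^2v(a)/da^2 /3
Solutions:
 v(a) = C1 + C2*erf(sqrt(2)*a/4)


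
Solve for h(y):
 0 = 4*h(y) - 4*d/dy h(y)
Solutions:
 h(y) = C1*exp(y)


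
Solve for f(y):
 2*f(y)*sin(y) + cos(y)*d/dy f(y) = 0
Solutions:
 f(y) = C1*cos(y)^2


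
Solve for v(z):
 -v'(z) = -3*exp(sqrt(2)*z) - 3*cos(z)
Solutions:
 v(z) = C1 + 3*sqrt(2)*exp(sqrt(2)*z)/2 + 3*sin(z)


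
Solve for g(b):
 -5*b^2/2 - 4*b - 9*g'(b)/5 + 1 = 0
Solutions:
 g(b) = C1 - 25*b^3/54 - 10*b^2/9 + 5*b/9


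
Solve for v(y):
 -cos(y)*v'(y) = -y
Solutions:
 v(y) = C1 + Integral(y/cos(y), y)


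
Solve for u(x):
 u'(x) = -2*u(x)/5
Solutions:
 u(x) = C1*exp(-2*x/5)


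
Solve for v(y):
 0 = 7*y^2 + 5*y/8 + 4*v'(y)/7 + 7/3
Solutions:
 v(y) = C1 - 49*y^3/12 - 35*y^2/64 - 49*y/12


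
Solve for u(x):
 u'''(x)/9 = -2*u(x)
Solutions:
 u(x) = C3*exp(x*(-18^(1/3) + 3*2^(1/3)*3^(2/3))/4)*sin(3*2^(1/3)*3^(1/6)*x/2) + C4*exp(x*(-18^(1/3) + 3*2^(1/3)*3^(2/3))/4)*cos(3*2^(1/3)*3^(1/6)*x/2) + C5*exp(-x*(18^(1/3) + 3*2^(1/3)*3^(2/3))/4) + (C1*sin(3*2^(1/3)*3^(1/6)*x/2) + C2*cos(3*2^(1/3)*3^(1/6)*x/2))*exp(18^(1/3)*x/2)


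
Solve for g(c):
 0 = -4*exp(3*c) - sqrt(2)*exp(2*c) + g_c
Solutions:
 g(c) = C1 + 4*exp(3*c)/3 + sqrt(2)*exp(2*c)/2


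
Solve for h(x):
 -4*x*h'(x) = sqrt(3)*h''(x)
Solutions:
 h(x) = C1 + C2*erf(sqrt(2)*3^(3/4)*x/3)


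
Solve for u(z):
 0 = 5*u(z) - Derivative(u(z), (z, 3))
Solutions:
 u(z) = C3*exp(5^(1/3)*z) + (C1*sin(sqrt(3)*5^(1/3)*z/2) + C2*cos(sqrt(3)*5^(1/3)*z/2))*exp(-5^(1/3)*z/2)


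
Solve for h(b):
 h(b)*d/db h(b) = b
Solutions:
 h(b) = -sqrt(C1 + b^2)
 h(b) = sqrt(C1 + b^2)
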